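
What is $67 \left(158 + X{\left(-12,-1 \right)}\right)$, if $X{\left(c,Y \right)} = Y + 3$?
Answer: $10720$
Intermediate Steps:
$X{\left(c,Y \right)} = 3 + Y$
$67 \left(158 + X{\left(-12,-1 \right)}\right) = 67 \left(158 + \left(3 - 1\right)\right) = 67 \left(158 + 2\right) = 67 \cdot 160 = 10720$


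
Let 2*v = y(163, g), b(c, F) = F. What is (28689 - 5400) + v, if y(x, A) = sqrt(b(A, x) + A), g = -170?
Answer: 23289 + I*sqrt(7)/2 ≈ 23289.0 + 1.3229*I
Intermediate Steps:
y(x, A) = sqrt(A + x) (y(x, A) = sqrt(x + A) = sqrt(A + x))
v = I*sqrt(7)/2 (v = sqrt(-170 + 163)/2 = sqrt(-7)/2 = (I*sqrt(7))/2 = I*sqrt(7)/2 ≈ 1.3229*I)
(28689 - 5400) + v = (28689 - 5400) + I*sqrt(7)/2 = 23289 + I*sqrt(7)/2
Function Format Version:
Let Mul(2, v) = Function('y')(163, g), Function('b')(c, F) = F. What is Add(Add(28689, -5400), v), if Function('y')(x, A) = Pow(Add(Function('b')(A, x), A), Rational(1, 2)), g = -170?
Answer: Add(23289, Mul(Rational(1, 2), I, Pow(7, Rational(1, 2)))) ≈ Add(23289., Mul(1.3229, I))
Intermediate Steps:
Function('y')(x, A) = Pow(Add(A, x), Rational(1, 2)) (Function('y')(x, A) = Pow(Add(x, A), Rational(1, 2)) = Pow(Add(A, x), Rational(1, 2)))
v = Mul(Rational(1, 2), I, Pow(7, Rational(1, 2))) (v = Mul(Rational(1, 2), Pow(Add(-170, 163), Rational(1, 2))) = Mul(Rational(1, 2), Pow(-7, Rational(1, 2))) = Mul(Rational(1, 2), Mul(I, Pow(7, Rational(1, 2)))) = Mul(Rational(1, 2), I, Pow(7, Rational(1, 2))) ≈ Mul(1.3229, I))
Add(Add(28689, -5400), v) = Add(Add(28689, -5400), Mul(Rational(1, 2), I, Pow(7, Rational(1, 2)))) = Add(23289, Mul(Rational(1, 2), I, Pow(7, Rational(1, 2))))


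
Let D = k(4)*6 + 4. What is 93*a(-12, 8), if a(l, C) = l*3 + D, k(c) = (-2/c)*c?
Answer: -4092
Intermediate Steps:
k(c) = -2
D = -8 (D = -2*6 + 4 = -12 + 4 = -8)
a(l, C) = -8 + 3*l (a(l, C) = l*3 - 8 = 3*l - 8 = -8 + 3*l)
93*a(-12, 8) = 93*(-8 + 3*(-12)) = 93*(-8 - 36) = 93*(-44) = -4092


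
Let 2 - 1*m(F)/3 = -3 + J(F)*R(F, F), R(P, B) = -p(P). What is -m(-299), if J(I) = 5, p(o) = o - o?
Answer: -15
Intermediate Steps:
p(o) = 0
R(P, B) = 0 (R(P, B) = -1*0 = 0)
m(F) = 15 (m(F) = 6 - 3*(-3 + 5*0) = 6 - 3*(-3 + 0) = 6 - 3*(-3) = 6 + 9 = 15)
-m(-299) = -1*15 = -15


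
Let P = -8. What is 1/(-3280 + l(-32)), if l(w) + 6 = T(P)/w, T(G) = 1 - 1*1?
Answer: -1/3286 ≈ -0.00030432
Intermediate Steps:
T(G) = 0 (T(G) = 1 - 1 = 0)
l(w) = -6 (l(w) = -6 + 0/w = -6 + 0 = -6)
1/(-3280 + l(-32)) = 1/(-3280 - 6) = 1/(-3286) = -1/3286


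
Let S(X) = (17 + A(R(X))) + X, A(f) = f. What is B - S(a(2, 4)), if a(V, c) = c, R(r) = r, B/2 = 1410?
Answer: 2795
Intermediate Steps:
B = 2820 (B = 2*1410 = 2820)
S(X) = 17 + 2*X (S(X) = (17 + X) + X = 17 + 2*X)
B - S(a(2, 4)) = 2820 - (17 + 2*4) = 2820 - (17 + 8) = 2820 - 1*25 = 2820 - 25 = 2795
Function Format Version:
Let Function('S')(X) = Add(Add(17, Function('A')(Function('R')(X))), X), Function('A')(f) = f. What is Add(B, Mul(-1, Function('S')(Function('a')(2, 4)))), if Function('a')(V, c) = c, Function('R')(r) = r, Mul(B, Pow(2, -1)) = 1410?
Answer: 2795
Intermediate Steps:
B = 2820 (B = Mul(2, 1410) = 2820)
Function('S')(X) = Add(17, Mul(2, X)) (Function('S')(X) = Add(Add(17, X), X) = Add(17, Mul(2, X)))
Add(B, Mul(-1, Function('S')(Function('a')(2, 4)))) = Add(2820, Mul(-1, Add(17, Mul(2, 4)))) = Add(2820, Mul(-1, Add(17, 8))) = Add(2820, Mul(-1, 25)) = Add(2820, -25) = 2795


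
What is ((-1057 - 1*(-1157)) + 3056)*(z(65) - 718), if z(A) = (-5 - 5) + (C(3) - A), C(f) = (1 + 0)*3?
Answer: -2493240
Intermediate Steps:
C(f) = 3 (C(f) = 1*3 = 3)
z(A) = -7 - A (z(A) = (-5 - 5) + (3 - A) = -10 + (3 - A) = -7 - A)
((-1057 - 1*(-1157)) + 3056)*(z(65) - 718) = ((-1057 - 1*(-1157)) + 3056)*((-7 - 1*65) - 718) = ((-1057 + 1157) + 3056)*((-7 - 65) - 718) = (100 + 3056)*(-72 - 718) = 3156*(-790) = -2493240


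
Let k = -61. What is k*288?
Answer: -17568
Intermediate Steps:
k*288 = -61*288 = -17568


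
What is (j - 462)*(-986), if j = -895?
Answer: 1338002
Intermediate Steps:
(j - 462)*(-986) = (-895 - 462)*(-986) = -1357*(-986) = 1338002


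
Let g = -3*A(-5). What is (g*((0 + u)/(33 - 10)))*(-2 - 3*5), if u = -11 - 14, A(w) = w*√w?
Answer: 6375*I*√5/23 ≈ 619.78*I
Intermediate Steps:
A(w) = w^(3/2)
u = -25
g = 15*I*√5 (g = -(-15)*I*√5 = 15*I*√5 ≈ 33.541*I)
(g*((0 + u)/(33 - 10)))*(-2 - 3*5) = ((15*I*√5)*((0 - 25)/(33 - 10)))*(-2 - 3*5) = ((15*I*√5)*(-25/23))*(-2 - 15) = ((15*I*√5)*(-25*1/23))*(-17) = ((15*I*√5)*(-25/23))*(-17) = -375*I*√5/23*(-17) = 6375*I*√5/23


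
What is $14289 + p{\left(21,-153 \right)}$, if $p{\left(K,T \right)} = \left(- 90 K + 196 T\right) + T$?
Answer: $-17742$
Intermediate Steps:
$p{\left(K,T \right)} = - 90 K + 197 T$
$14289 + p{\left(21,-153 \right)} = 14289 + \left(\left(-90\right) 21 + 197 \left(-153\right)\right) = 14289 - 32031 = -17742$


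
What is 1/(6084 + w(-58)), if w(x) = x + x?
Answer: 1/5968 ≈ 0.00016756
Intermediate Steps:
w(x) = 2*x
1/(6084 + w(-58)) = 1/(6084 + 2*(-58)) = 1/(6084 - 116) = 1/5968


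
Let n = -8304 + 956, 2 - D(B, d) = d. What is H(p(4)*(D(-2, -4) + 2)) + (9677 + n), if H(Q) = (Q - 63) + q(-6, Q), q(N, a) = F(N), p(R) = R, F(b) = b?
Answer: 2292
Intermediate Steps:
D(B, d) = 2 - d
q(N, a) = N
n = -7348
H(Q) = -69 + Q (H(Q) = (Q - 63) - 6 = (-63 + Q) - 6 = -69 + Q)
H(p(4)*(D(-2, -4) + 2)) + (9677 + n) = (-69 + 4*((2 - 1*(-4)) + 2)) + (9677 - 7348) = (-69 + 4*((2 + 4) + 2)) + 2329 = (-69 + 4*(6 + 2)) + 2329 = (-69 + 4*8) + 2329 = (-69 + 32) + 2329 = -37 + 2329 = 2292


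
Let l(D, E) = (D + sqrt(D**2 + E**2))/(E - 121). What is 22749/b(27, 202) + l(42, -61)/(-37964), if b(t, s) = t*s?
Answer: 1871229305/448620588 + sqrt(5485)/6909448 ≈ 4.1711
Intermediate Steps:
b(t, s) = s*t
l(D, E) = (D + sqrt(D**2 + E**2))/(-121 + E)
22749/b(27, 202) + l(42, -61)/(-37964) = 22749/((202*27)) + ((42 + sqrt(42**2 + (-61)**2))/(-121 - 61))/(-37964) = 22749/5454 + ((42 + sqrt(1764 + 3721))/(-182))*(-1/37964) = 22749*(1/5454) - (42 + sqrt(5485))/182*(-1/37964) = 7583/1818 + (-3/13 - sqrt(5485)/182)*(-1/37964) = 7583/1818 + (3/493532 + sqrt(5485)/6909448) = 1871229305/448620588 + sqrt(5485)/6909448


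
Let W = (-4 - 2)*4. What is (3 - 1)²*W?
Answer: -96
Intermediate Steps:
W = -24 (W = -6*4 = -24)
(3 - 1)²*W = (3 - 1)²*(-24) = 2²*(-24) = 4*(-24) = -96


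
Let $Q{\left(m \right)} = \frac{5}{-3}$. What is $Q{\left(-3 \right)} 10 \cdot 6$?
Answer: $-100$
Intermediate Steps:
$Q{\left(m \right)} = - \frac{5}{3}$ ($Q{\left(m \right)} = 5 \left(- \frac{1}{3}\right) = - \frac{5}{3}$)
$Q{\left(-3 \right)} 10 \cdot 6 = \left(- \frac{5}{3}\right) 10 \cdot 6 = \left(- \frac{50}{3}\right) 6 = -100$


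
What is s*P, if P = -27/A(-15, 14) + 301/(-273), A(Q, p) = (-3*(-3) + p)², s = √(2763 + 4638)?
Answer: -23800*√7401/20631 ≈ -99.243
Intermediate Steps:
s = √7401 ≈ 86.029
A(Q, p) = (9 + p)²
P = -23800/20631 (P = -27/(9 + 14)² + 301/(-273) = -27/(23²) + 301*(-1/273) = -27/529 - 43/39 = -23800/20631 ≈ -1.1536)
s*P = √7401*(-23800/20631) = -23800*√7401/20631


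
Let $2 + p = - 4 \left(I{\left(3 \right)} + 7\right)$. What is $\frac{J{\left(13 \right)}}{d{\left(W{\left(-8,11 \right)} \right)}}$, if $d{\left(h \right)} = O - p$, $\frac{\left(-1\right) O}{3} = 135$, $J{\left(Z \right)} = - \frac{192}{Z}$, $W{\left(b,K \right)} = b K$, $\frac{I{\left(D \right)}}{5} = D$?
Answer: $\frac{64}{1365} \approx 0.046886$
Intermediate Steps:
$I{\left(D \right)} = 5 D$
$W{\left(b,K \right)} = K b$
$p = -90$ ($p = -2 - 4 \left(5 \cdot 3 + 7\right) = -2 - 4 \left(15 + 7\right) = -2 - 88 = -90$)
$O = -405$ ($O = \left(-3\right) 135 = -405$)
$d{\left(h \right)} = -315$ ($d{\left(h \right)} = -405 - -90 = -405 + 90 = -315$)
$\frac{J{\left(13 \right)}}{d{\left(W{\left(-8,11 \right)} \right)}} = \frac{\left(-192\right) \frac{1}{13}}{-315} = \left(-192\right) \frac{1}{13} \left(- \frac{1}{315}\right) = \left(- \frac{192}{13}\right) \left(- \frac{1}{315}\right) = \frac{64}{1365}$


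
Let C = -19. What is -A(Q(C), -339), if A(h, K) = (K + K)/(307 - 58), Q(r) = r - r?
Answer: 226/83 ≈ 2.7229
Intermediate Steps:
Q(r) = 0
A(h, K) = 2*K/249 (A(h, K) = (2*K)/249 = (2*K)*(1/249) = 2*K/249)
-A(Q(C), -339) = -2*(-339)/249 = -1*(-226/83) = 226/83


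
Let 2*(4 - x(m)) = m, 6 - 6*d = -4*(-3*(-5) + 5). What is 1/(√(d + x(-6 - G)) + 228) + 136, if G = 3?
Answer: 42401680/311767 - √822/311767 ≈ 136.00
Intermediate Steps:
d = 43/3 (d = 1 - (-2)*(-3*(-5) + 5)/3 = 1 - (-2)*(15 + 5)/3 = 1 - (-2)*20/3 = 1 - ⅙*(-80) = 1 + 40/3 = 43/3 ≈ 14.333)
x(m) = 4 - m/2
1/(√(d + x(-6 - G)) + 228) + 136 = 1/(√(43/3 + (4 - (-6 - 1*3)/2)) + 228) + 136 = 1/(√(43/3 + (4 - (-6 - 3)/2)) + 228) + 136 = 1/(√(43/3 + (4 - ½*(-9))) + 228) + 136 = 1/(√(43/3 + (4 + 9/2)) + 228) + 136 = 1/(√(43/3 + 17/2) + 228) + 136 = 1/(√(137/6) + 228) + 136 = 1/(√822/6 + 228) + 136 = 1/(228 + √822/6) + 136 = 136 + 1/(228 + √822/6)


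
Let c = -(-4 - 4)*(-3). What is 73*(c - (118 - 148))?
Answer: 438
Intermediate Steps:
c = -24 (c = -1*(-8)*(-3) = 8*(-3) = -24)
73*(c - (118 - 148)) = 73*(-24 - (118 - 148)) = 73*(-24 - 1*(-30)) = 73*(-24 + 30) = 73*6 = 438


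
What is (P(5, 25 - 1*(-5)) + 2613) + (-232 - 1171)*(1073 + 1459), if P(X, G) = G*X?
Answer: -3549633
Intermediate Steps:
(P(5, 25 - 1*(-5)) + 2613) + (-232 - 1171)*(1073 + 1459) = ((25 - 1*(-5))*5 + 2613) + (-232 - 1171)*(1073 + 1459) = ((25 + 5)*5 + 2613) - 1403*2532 = (30*5 + 2613) - 3552396 = (150 + 2613) - 3552396 = 2763 - 3552396 = -3549633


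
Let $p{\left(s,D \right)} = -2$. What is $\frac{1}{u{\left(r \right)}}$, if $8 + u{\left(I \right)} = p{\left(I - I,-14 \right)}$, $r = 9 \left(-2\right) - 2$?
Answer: $- \frac{1}{10} \approx -0.1$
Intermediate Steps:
$r = -20$ ($r = -18 - 2 = -20$)
$u{\left(I \right)} = -10$ ($u{\left(I \right)} = -8 - 2 = -10$)
$\frac{1}{u{\left(r \right)}} = \frac{1}{-10} = - \frac{1}{10}$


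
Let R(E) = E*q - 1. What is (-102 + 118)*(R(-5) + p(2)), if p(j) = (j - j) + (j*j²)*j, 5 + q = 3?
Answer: 400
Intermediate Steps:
q = -2 (q = -5 + 3 = -2)
p(j) = j⁴ (p(j) = 0 + j³*j = 0 + j⁴ = j⁴)
R(E) = -1 - 2*E (R(E) = E*(-2) - 1 = -2*E - 1 = -1 - 2*E)
(-102 + 118)*(R(-5) + p(2)) = (-102 + 118)*((-1 - 2*(-5)) + 2⁴) = 16*((-1 + 10) + 16) = 16*(9 + 16) = 16*25 = 400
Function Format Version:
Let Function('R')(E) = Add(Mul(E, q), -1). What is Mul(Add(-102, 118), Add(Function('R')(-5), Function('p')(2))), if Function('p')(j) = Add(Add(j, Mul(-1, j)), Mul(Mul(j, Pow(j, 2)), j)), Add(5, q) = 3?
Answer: 400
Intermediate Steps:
q = -2 (q = Add(-5, 3) = -2)
Function('p')(j) = Pow(j, 4) (Function('p')(j) = Add(0, Mul(Pow(j, 3), j)) = Add(0, Pow(j, 4)) = Pow(j, 4))
Function('R')(E) = Add(-1, Mul(-2, E)) (Function('R')(E) = Add(Mul(E, -2), -1) = Add(Mul(-2, E), -1) = Add(-1, Mul(-2, E)))
Mul(Add(-102, 118), Add(Function('R')(-5), Function('p')(2))) = Mul(Add(-102, 118), Add(Add(-1, Mul(-2, -5)), Pow(2, 4))) = Mul(16, Add(Add(-1, 10), 16)) = Mul(16, Add(9, 16)) = Mul(16, 25) = 400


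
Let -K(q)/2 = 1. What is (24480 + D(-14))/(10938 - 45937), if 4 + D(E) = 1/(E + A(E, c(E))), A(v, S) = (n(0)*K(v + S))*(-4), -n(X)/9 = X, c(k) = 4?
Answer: -342663/489986 ≈ -0.69933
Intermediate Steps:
K(q) = -2 (K(q) = -2*1 = -2)
n(X) = -9*X
A(v, S) = 0 (A(v, S) = (-9*0*(-2))*(-4) = (0*(-2))*(-4) = 0*(-4) = 0)
D(E) = -4 + 1/E (D(E) = -4 + 1/(E + 0) = -4 + 1/E)
(24480 + D(-14))/(10938 - 45937) = (24480 + (-4 + 1/(-14)))/(10938 - 45937) = (24480 + (-4 - 1/14))/(-34999) = (24480 - 57/14)*(-1/34999) = (342663/14)*(-1/34999) = -342663/489986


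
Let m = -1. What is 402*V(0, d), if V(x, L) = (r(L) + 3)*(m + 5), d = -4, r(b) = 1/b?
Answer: 4422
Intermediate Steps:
V(x, L) = 12 + 4/L (V(x, L) = (1/L + 3)*(-1 + 5) = (3 + 1/L)*4 = 12 + 4/L)
402*V(0, d) = 402*(12 + 4/(-4)) = 402*(12 + 4*(-¼)) = 402*(12 - 1) = 402*11 = 4422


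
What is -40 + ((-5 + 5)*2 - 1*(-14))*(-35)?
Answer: -530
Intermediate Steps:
-40 + ((-5 + 5)*2 - 1*(-14))*(-35) = -40 + (0*2 + 14)*(-35) = -40 + (0 + 14)*(-35) = -40 + 14*(-35) = -40 - 490 = -530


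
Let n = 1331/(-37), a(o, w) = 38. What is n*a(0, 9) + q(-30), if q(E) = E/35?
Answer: -354268/259 ≈ -1367.8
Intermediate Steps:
q(E) = E/35 (q(E) = E*(1/35) = E/35)
n = -1331/37 (n = 1331*(-1/37) = -1331/37 ≈ -35.973)
n*a(0, 9) + q(-30) = -1331/37*38 + (1/35)*(-30) = -50578/37 - 6/7 = -354268/259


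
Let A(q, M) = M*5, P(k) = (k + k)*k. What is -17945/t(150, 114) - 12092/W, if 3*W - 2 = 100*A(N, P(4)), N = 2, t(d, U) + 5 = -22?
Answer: 15898691/24003 ≈ 662.36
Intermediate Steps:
t(d, U) = -27 (t(d, U) = -5 - 22 = -27)
P(k) = 2*k² (P(k) = (2*k)*k = 2*k²)
A(q, M) = 5*M
W = 5334 (W = ⅔ + (100*(5*(2*4²)))/3 = ⅔ + (100*(5*(2*16)))/3 = ⅔ + (100*(5*32))/3 = ⅔ + (100*160)/3 = ⅔ + (⅓)*16000 = ⅔ + 16000/3 = 5334)
-17945/t(150, 114) - 12092/W = -17945/(-27) - 12092/5334 = -17945*(-1/27) - 12092*1/5334 = 17945/27 - 6046/2667 = 15898691/24003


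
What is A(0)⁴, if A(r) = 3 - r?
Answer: 81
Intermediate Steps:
A(0)⁴ = (3 - 1*0)⁴ = (3 + 0)⁴ = 3⁴ = 81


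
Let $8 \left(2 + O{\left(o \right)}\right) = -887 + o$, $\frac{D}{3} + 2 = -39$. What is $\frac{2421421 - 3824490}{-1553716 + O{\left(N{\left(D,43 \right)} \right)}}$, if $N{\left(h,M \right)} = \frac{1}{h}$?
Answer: $\frac{690309948}{764483807} \approx 0.90298$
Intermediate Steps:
$D = -123$ ($D = -6 + 3 \left(-39\right) = -6 - 117 = -123$)
$O{\left(o \right)} = - \frac{903}{8} + \frac{o}{8}$ ($O{\left(o \right)} = -2 + \frac{-887 + o}{8} = -2 + \left(- \frac{887}{8} + \frac{o}{8}\right) = - \frac{903}{8} + \frac{o}{8}$)
$\frac{2421421 - 3824490}{-1553716 + O{\left(N{\left(D,43 \right)} \right)}} = \frac{2421421 - 3824490}{-1553716 - \left(\frac{903}{8} - \frac{1}{8 \left(-123\right)}\right)} = - \frac{1403069}{-1553716 + \left(- \frac{903}{8} + \frac{1}{8} \left(- \frac{1}{123}\right)\right)} = - \frac{1403069}{-1553716 - \frac{55535}{492}} = - \frac{1403069}{- \frac{764483807}{492}} = \left(-1403069\right) \left(- \frac{492}{764483807}\right) = \frac{690309948}{764483807}$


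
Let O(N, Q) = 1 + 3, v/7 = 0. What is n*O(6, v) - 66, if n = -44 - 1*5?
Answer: -262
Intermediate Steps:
v = 0 (v = 7*0 = 0)
O(N, Q) = 4
n = -49 (n = -44 - 5 = -49)
n*O(6, v) - 66 = -49*4 - 66 = -196 - 66 = -262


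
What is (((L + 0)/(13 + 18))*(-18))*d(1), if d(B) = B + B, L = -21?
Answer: 756/31 ≈ 24.387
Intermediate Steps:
d(B) = 2*B
(((L + 0)/(13 + 18))*(-18))*d(1) = (((-21 + 0)/(13 + 18))*(-18))*(2*1) = (-21/31*(-18))*2 = (-21*1/31*(-18))*2 = -21/31*(-18)*2 = (378/31)*2 = 756/31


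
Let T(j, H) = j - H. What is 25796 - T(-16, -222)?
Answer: 25590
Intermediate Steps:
25796 - T(-16, -222) = 25796 - (-16 - 1*(-222)) = 25796 - (-16 + 222) = 25796 - 1*206 = 25796 - 206 = 25590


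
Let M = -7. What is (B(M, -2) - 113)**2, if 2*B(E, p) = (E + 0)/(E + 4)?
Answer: 450241/36 ≈ 12507.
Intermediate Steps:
B(E, p) = E/(2*(4 + E)) (B(E, p) = ((E + 0)/(E + 4))/2 = (E/(4 + E))/2 = E/(2*(4 + E)))
(B(M, -2) - 113)**2 = ((1/2)*(-7)/(4 - 7) - 113)**2 = ((1/2)*(-7)/(-3) - 113)**2 = ((1/2)*(-7)*(-1/3) - 113)**2 = (7/6 - 113)**2 = (-671/6)**2 = 450241/36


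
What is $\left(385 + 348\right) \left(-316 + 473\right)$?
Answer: $115081$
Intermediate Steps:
$\left(385 + 348\right) \left(-316 + 473\right) = 733 \cdot 157 = 115081$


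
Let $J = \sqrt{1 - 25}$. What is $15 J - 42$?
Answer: $-42 + 30 i \sqrt{6} \approx -42.0 + 73.485 i$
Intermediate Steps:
$J = 2 i \sqrt{6}$ ($J = \sqrt{-24} = 2 i \sqrt{6} \approx 4.899 i$)
$15 J - 42 = 15 \cdot 2 i \sqrt{6} - 42 = 30 i \sqrt{6} - 42 = -42 + 30 i \sqrt{6}$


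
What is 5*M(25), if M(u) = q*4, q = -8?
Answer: -160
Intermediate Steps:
M(u) = -32 (M(u) = -8*4 = -32)
5*M(25) = 5*(-32) = -160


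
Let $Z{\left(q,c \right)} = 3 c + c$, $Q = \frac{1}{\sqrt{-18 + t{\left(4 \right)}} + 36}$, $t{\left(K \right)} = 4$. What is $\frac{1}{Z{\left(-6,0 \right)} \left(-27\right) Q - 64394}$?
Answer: $- \frac{1}{64394} \approx -1.5529 \cdot 10^{-5}$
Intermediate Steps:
$Q = \frac{1}{36 + i \sqrt{14}}$ ($Q = \frac{1}{\sqrt{-18 + 4} + 36} = \frac{1}{\sqrt{-14} + 36} = \frac{1}{i \sqrt{14} + 36} = \frac{1}{36 + i \sqrt{14}} \approx 0.027481 - 0.0028562 i$)
$Z{\left(q,c \right)} = 4 c$
$\frac{1}{Z{\left(-6,0 \right)} \left(-27\right) Q - 64394} = \frac{1}{4 \cdot 0 \left(-27\right) \left(\frac{18}{655} - \frac{i \sqrt{14}}{1310}\right) - 64394} = \frac{1}{0 \left(-27\right) \left(\frac{18}{655} - \frac{i \sqrt{14}}{1310}\right) - 64394} = \frac{1}{0 \left(\frac{18}{655} - \frac{i \sqrt{14}}{1310}\right) - 64394} = \frac{1}{0 - 64394} = \frac{1}{-64394} = - \frac{1}{64394}$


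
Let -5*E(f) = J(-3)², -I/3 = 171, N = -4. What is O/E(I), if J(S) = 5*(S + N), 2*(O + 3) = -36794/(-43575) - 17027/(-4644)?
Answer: 100450313/33052509000 ≈ 0.0030391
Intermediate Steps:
O = -100450313/134908200 (O = -3 + (-36794/(-43575) - 17027/(-4644))/2 = -3 + (-36794*(-1/43575) - 17027*(-1/4644))/2 = -3 + (36794/43575 + 17027/4644)/2 = -3 + (½)*(304274287/67454100) = -3 + 304274287/134908200 = -100450313/134908200 ≈ -0.74458)
J(S) = -20 + 5*S (J(S) = 5*(S - 4) = 5*(-4 + S) = -20 + 5*S)
I = -513 (I = -3*171 = -513)
E(f) = -245 (E(f) = -(-20 + 5*(-3))²/5 = -(-20 - 15)²/5 = -⅕*(-35)² = -⅕*1225 = -245)
O/E(I) = -100450313/134908200/(-245) = -100450313/134908200*(-1/245) = 100450313/33052509000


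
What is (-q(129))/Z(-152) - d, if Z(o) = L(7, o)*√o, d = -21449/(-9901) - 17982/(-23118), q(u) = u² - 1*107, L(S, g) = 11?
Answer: -112316294/38148553 + 8267*I*√38/418 ≈ -2.9442 + 121.92*I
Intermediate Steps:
q(u) = -107 + u² (q(u) = u² - 107 = -107 + u²)
d = 112316294/38148553 (d = -21449*(-1/9901) - 17982*(-1/23118) = 21449/9901 + 2997/3853 = 112316294/38148553 ≈ 2.9442)
Z(o) = 11*√o
(-q(129))/Z(-152) - d = (-(-107 + 129²))/((11*√(-152))) - 1*112316294/38148553 = (-(-107 + 16641))/((11*(2*I*√38))) - 112316294/38148553 = (-1*16534)/((22*I*√38)) - 112316294/38148553 = -(-8267)*I*√38/418 - 112316294/38148553 = 8267*I*√38/418 - 112316294/38148553 = -112316294/38148553 + 8267*I*√38/418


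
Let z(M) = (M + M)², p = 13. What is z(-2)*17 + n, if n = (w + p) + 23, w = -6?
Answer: 302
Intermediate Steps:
z(M) = 4*M² (z(M) = (2*M)² = 4*M²)
n = 30 (n = (-6 + 13) + 23 = 7 + 23 = 30)
z(-2)*17 + n = (4*(-2)²)*17 + 30 = (4*4)*17 + 30 = 16*17 + 30 = 272 + 30 = 302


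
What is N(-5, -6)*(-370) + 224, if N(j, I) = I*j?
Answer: -10876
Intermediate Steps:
N(-5, -6)*(-370) + 224 = -6*(-5)*(-370) + 224 = 30*(-370) + 224 = -11100 + 224 = -10876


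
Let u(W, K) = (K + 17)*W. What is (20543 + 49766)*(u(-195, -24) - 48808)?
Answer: -3335669887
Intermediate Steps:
u(W, K) = W*(17 + K) (u(W, K) = (17 + K)*W = W*(17 + K))
(20543 + 49766)*(u(-195, -24) - 48808) = (20543 + 49766)*(-195*(17 - 24) - 48808) = 70309*(-195*(-7) - 48808) = 70309*(1365 - 48808) = 70309*(-47443) = -3335669887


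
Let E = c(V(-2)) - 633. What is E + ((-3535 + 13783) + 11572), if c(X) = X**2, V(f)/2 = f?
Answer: 21203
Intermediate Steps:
V(f) = 2*f
E = -617 (E = (2*(-2))**2 - 633 = (-4)**2 - 633 = 16 - 633 = -617)
E + ((-3535 + 13783) + 11572) = -617 + ((-3535 + 13783) + 11572) = -617 + (10248 + 11572) = -617 + 21820 = 21203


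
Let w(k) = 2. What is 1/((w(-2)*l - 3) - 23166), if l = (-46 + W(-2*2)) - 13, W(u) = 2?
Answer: -1/23283 ≈ -4.2950e-5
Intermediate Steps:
l = -57 (l = (-46 + 2) - 13 = -44 - 13 = -57)
1/((w(-2)*l - 3) - 23166) = 1/((2*(-57) - 3) - 23166) = 1/((-114 - 3) - 23166) = 1/(-117 - 23166) = 1/(-23283) = -1/23283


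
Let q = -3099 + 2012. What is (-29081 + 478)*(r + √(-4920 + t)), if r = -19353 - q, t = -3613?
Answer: 522462398 - 28603*I*√8533 ≈ 5.2246e+8 - 2.6422e+6*I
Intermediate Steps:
q = -1087
r = -18266 (r = -19353 - 1*(-1087) = -19353 + 1087 = -18266)
(-29081 + 478)*(r + √(-4920 + t)) = (-29081 + 478)*(-18266 + √(-4920 - 3613)) = -28603*(-18266 + √(-8533)) = -28603*(-18266 + I*√8533) = 522462398 - 28603*I*√8533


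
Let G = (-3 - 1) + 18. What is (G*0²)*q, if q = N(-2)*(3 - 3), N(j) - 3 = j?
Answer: 0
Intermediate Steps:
N(j) = 3 + j
G = 14 (G = -4 + 18 = 14)
q = 0 (q = (3 - 2)*(3 - 3) = 1*0 = 0)
(G*0²)*q = (14*0²)*0 = (14*0)*0 = 0*0 = 0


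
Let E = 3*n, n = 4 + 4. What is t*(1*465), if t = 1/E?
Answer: 155/8 ≈ 19.375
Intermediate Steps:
n = 8
E = 24 (E = 3*8 = 24)
t = 1/24 ≈ 0.041667
t*(1*465) = (1*465)/24 = (1/24)*465 = 155/8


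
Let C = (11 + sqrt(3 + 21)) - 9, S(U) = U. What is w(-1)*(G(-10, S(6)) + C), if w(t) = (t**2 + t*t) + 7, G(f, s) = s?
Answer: 72 + 18*sqrt(6) ≈ 116.09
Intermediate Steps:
w(t) = 7 + 2*t**2 (w(t) = (t**2 + t**2) + 7 = 2*t**2 + 7 = 7 + 2*t**2)
C = 2 + 2*sqrt(6) (C = (11 + sqrt(24)) - 9 = (11 + 2*sqrt(6)) - 9 = 2 + 2*sqrt(6) ≈ 6.8990)
w(-1)*(G(-10, S(6)) + C) = (7 + 2*(-1)**2)*(6 + (2 + 2*sqrt(6))) = (7 + 2*1)*(8 + 2*sqrt(6)) = (7 + 2)*(8 + 2*sqrt(6)) = 9*(8 + 2*sqrt(6)) = 72 + 18*sqrt(6)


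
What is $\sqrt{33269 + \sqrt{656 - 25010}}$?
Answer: $\sqrt{33269 + 3 i \sqrt{2706}} \approx 182.4 + 0.4278 i$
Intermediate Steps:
$\sqrt{33269 + \sqrt{656 - 25010}} = \sqrt{33269 + \sqrt{-24354}} = \sqrt{33269 + 3 i \sqrt{2706}}$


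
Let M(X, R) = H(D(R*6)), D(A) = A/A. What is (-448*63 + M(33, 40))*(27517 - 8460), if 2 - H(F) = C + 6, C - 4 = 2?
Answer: -538055338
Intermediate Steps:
C = 6 (C = 4 + 2 = 6)
D(A) = 1
H(F) = -10 (H(F) = 2 - (6 + 6) = 2 - 1*12 = 2 - 12 = -10)
M(X, R) = -10
(-448*63 + M(33, 40))*(27517 - 8460) = (-448*63 - 10)*(27517 - 8460) = (-28224 - 10)*19057 = -28234*19057 = -538055338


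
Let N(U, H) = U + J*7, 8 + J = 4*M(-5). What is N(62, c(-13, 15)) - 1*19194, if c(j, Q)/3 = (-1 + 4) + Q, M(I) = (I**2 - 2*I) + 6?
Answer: -18040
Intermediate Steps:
M(I) = 6 + I**2 - 2*I
J = 156 (J = -8 + 4*(6 + (-5)**2 - 2*(-5)) = -8 + 4*(6 + 25 + 10) = -8 + 4*41 = -8 + 164 = 156)
c(j, Q) = 9 + 3*Q (c(j, Q) = 3*((-1 + 4) + Q) = 3*(3 + Q) = 9 + 3*Q)
N(U, H) = 1092 + U (N(U, H) = U + 156*7 = U + 1092 = 1092 + U)
N(62, c(-13, 15)) - 1*19194 = (1092 + 62) - 1*19194 = 1154 - 19194 = -18040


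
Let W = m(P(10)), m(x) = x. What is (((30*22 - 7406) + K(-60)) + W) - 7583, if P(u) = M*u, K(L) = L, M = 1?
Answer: -14379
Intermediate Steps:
P(u) = u (P(u) = 1*u = u)
W = 10
(((30*22 - 7406) + K(-60)) + W) - 7583 = (((30*22 - 7406) - 60) + 10) - 7583 = (((660 - 7406) - 60) + 10) - 7583 = ((-6746 - 60) + 10) - 7583 = (-6806 + 10) - 7583 = -6796 - 7583 = -14379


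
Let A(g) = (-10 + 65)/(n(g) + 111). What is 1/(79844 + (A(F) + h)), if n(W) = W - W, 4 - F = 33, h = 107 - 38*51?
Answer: 111/8659498 ≈ 1.2818e-5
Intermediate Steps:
h = -1831 (h = 107 - 1938 = -1831)
F = -29 (F = 4 - 1*33 = 4 - 33 = -29)
n(W) = 0
A(g) = 55/111 (A(g) = (-10 + 65)/(0 + 111) = 55/111)
1/(79844 + (A(F) + h)) = 1/(79844 + (55/111 - 1831)) = 1/(79844 - 203186/111) = 1/(8659498/111) = 111/8659498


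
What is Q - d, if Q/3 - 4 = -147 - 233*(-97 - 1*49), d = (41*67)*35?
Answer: 5480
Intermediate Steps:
d = 96145 (d = 2747*35 = 96145)
Q = 101625 (Q = 12 + 3*(-147 - 233*(-97 - 1*49)) = 12 + 3*(-147 - 233*(-97 - 49)) = 12 + 3*(-147 - 233*(-146)) = 12 + 3*(-147 + 34018) = 12 + 3*33871 = 12 + 101613 = 101625)
Q - d = 101625 - 1*96145 = 101625 - 96145 = 5480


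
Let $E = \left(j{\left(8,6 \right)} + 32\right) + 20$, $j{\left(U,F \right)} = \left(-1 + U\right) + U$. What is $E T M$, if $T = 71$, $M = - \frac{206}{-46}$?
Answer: $\frac{489971}{23} \approx 21303.0$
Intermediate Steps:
$j{\left(U,F \right)} = -1 + 2 U$
$M = \frac{103}{23}$ ($M = \left(-206\right) \left(- \frac{1}{46}\right) = \frac{103}{23} \approx 4.4783$)
$E = 67$ ($E = \left(\left(-1 + 2 \cdot 8\right) + 32\right) + 20 = \left(\left(-1 + 16\right) + 32\right) + 20 = \left(15 + 32\right) + 20 = 47 + 20 = 67$)
$E T M = 67 \cdot 71 \cdot \frac{103}{23} = 4757 \cdot \frac{103}{23} = \frac{489971}{23}$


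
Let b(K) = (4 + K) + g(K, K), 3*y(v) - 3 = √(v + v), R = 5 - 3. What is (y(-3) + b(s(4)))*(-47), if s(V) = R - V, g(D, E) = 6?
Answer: -423 - 47*I*√6/3 ≈ -423.0 - 38.375*I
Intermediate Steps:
R = 2
y(v) = 1 + √2*√v/3 (y(v) = 1 + √(v + v)/3 = 1 + √(2*v)/3 = 1 + (√2*√v)/3 = 1 + √2*√v/3)
s(V) = 2 - V
b(K) = 10 + K (b(K) = (4 + K) + 6 = 10 + K)
(y(-3) + b(s(4)))*(-47) = ((1 + √2*√(-3)/3) + (10 + (2 - 1*4)))*(-47) = ((1 + √2*(I*√3)/3) + (10 + (2 - 4)))*(-47) = ((1 + I*√6/3) + (10 - 2))*(-47) = ((1 + I*√6/3) + 8)*(-47) = (9 + I*√6/3)*(-47) = -423 - 47*I*√6/3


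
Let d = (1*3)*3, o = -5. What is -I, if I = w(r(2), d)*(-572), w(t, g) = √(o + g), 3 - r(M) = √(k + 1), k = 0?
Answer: 1144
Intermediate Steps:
r(M) = 2 (r(M) = 3 - √(0 + 1) = 3 - √1 = 3 - 1*1 = 3 - 1 = 2)
d = 9 (d = 3*3 = 9)
w(t, g) = √(-5 + g)
I = -1144 (I = √(-5 + 9)*(-572) = √4*(-572) = 2*(-572) = -1144)
-I = -1*(-1144) = 1144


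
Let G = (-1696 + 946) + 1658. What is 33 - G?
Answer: -875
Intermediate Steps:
G = 908 (G = -750 + 1658 = 908)
33 - G = 33 - 1*908 = 33 - 908 = -875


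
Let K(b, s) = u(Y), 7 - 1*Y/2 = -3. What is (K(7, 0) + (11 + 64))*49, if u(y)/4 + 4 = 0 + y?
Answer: 6811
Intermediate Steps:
Y = 20 (Y = 14 - 2*(-3) = 14 + 6 = 20)
u(y) = -16 + 4*y (u(y) = -16 + 4*(0 + y) = -16 + 4*y)
K(b, s) = 64 (K(b, s) = -16 + 4*20 = -16 + 80 = 64)
(K(7, 0) + (11 + 64))*49 = (64 + (11 + 64))*49 = (64 + 75)*49 = 139*49 = 6811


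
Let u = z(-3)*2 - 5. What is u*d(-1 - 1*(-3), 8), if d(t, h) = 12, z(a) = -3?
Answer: -132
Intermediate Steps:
u = -11 (u = -3*2 - 5 = -6 - 5 = -11)
u*d(-1 - 1*(-3), 8) = -11*12 = -132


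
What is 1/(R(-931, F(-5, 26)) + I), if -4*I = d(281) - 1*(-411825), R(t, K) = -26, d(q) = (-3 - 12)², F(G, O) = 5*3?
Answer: -2/206077 ≈ -9.7051e-6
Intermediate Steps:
F(G, O) = 15
d(q) = 225 (d(q) = (-15)² = 225)
I = -206025/2 (I = -(225 - 1*(-411825))/4 = -(225 + 411825)/4 = -¼*412050 = -206025/2 ≈ -1.0301e+5)
1/(R(-931, F(-5, 26)) + I) = 1/(-26 - 206025/2) = 1/(-206077/2) = -2/206077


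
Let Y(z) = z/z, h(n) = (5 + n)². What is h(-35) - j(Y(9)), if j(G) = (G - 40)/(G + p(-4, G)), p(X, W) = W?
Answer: 1839/2 ≈ 919.50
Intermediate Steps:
Y(z) = 1
j(G) = (-40 + G)/(2*G) (j(G) = (G - 40)/(G + G) = (-40 + G)/((2*G)) = (-40 + G)*(1/(2*G)) = (-40 + G)/(2*G))
h(-35) - j(Y(9)) = (5 - 35)² - (-40 + 1)/(2*1) = (-30)² - (-39)/2 = 900 - 1*(-39/2) = 900 + 39/2 = 1839/2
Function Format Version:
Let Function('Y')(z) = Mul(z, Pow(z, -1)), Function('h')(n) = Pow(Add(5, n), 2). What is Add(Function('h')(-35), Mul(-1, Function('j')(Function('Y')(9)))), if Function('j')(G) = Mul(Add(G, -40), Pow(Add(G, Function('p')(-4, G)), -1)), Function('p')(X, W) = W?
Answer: Rational(1839, 2) ≈ 919.50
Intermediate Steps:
Function('Y')(z) = 1
Function('j')(G) = Mul(Rational(1, 2), Pow(G, -1), Add(-40, G)) (Function('j')(G) = Mul(Add(G, -40), Pow(Add(G, G), -1)) = Mul(Add(-40, G), Pow(Mul(2, G), -1)) = Mul(Add(-40, G), Mul(Rational(1, 2), Pow(G, -1))) = Mul(Rational(1, 2), Pow(G, -1), Add(-40, G)))
Add(Function('h')(-35), Mul(-1, Function('j')(Function('Y')(9)))) = Add(Pow(Add(5, -35), 2), Mul(-1, Mul(Rational(1, 2), Pow(1, -1), Add(-40, 1)))) = Add(Pow(-30, 2), Mul(-1, Mul(Rational(1, 2), 1, -39))) = Add(900, Mul(-1, Rational(-39, 2))) = Add(900, Rational(39, 2)) = Rational(1839, 2)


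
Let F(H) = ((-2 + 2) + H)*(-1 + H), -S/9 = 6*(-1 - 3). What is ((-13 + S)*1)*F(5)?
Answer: 4060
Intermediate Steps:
S = 216 (S = -54*(-1 - 3) = -54*(-4) = -9*(-24) = 216)
F(H) = H*(-1 + H) (F(H) = (0 + H)*(-1 + H) = H*(-1 + H))
((-13 + S)*1)*F(5) = ((-13 + 216)*1)*(5*(-1 + 5)) = (203*1)*(5*4) = 203*20 = 4060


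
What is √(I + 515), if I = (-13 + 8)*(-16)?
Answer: √595 ≈ 24.393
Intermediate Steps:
I = 80 (I = -5*(-16) = 80)
√(I + 515) = √(80 + 515) = √595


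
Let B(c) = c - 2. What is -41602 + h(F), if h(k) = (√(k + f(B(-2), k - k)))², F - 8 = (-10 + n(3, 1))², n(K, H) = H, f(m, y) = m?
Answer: -41517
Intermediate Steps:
B(c) = -2 + c
F = 89 (F = 8 + (-10 + 1)² = 8 + (-9)² = 8 + 81 = 89)
h(k) = -4 + k (h(k) = (√(k + (-2 - 2)))² = (√(k - 4))² = (√(-4 + k))² = -4 + k)
-41602 + h(F) = -41602 + (-4 + 89) = -41602 + 85 = -41517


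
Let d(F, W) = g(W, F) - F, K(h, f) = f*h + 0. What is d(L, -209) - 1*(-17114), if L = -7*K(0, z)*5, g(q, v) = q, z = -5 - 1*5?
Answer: 16905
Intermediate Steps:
z = -10 (z = -5 - 5 = -10)
K(h, f) = f*h
L = 0 (L = -(-70)*0*5 = -7*0*5 = 0*5 = 0)
d(F, W) = W - F
d(L, -209) - 1*(-17114) = (-209 - 1*0) - 1*(-17114) = (-209 + 0) + 17114 = -209 + 17114 = 16905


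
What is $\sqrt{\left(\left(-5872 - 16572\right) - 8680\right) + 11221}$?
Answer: $i \sqrt{19903} \approx 141.08 i$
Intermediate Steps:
$\sqrt{\left(\left(-5872 - 16572\right) - 8680\right) + 11221} = \sqrt{\left(-22444 - 8680\right) + 11221} = \sqrt{-31124 + 11221} = \sqrt{-19903} = i \sqrt{19903}$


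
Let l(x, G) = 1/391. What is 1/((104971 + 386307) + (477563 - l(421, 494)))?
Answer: 391/378816830 ≈ 1.0322e-6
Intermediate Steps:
l(x, G) = 1/391
1/((104971 + 386307) + (477563 - l(421, 494))) = 1/((104971 + 386307) + (477563 - 1*1/391)) = 1/(491278 + (477563 - 1/391)) = 1/(491278 + 186727132/391) = 1/(378816830/391) = 391/378816830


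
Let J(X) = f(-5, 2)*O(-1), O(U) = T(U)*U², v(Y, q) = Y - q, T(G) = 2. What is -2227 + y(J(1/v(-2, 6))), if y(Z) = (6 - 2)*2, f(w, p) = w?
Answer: -2219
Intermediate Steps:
O(U) = 2*U²
J(X) = -10 (J(X) = -10*(-1)² = -10)
y(Z) = 8 (y(Z) = 4*2 = 8)
-2227 + y(J(1/v(-2, 6))) = -2227 + 8 = -2219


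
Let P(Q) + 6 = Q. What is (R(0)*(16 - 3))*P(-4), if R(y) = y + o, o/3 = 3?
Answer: -1170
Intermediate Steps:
o = 9 (o = 3*3 = 9)
P(Q) = -6 + Q
R(y) = 9 + y (R(y) = y + 9 = 9 + y)
(R(0)*(16 - 3))*P(-4) = ((9 + 0)*(16 - 3))*(-6 - 4) = (9*13)*(-10) = 117*(-10) = -1170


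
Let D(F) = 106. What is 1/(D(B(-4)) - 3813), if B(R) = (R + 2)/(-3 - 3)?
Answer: -1/3707 ≈ -0.00026976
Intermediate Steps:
B(R) = -⅓ - R/6 (B(R) = (2 + R)/(-6) = (2 + R)*(-⅙) = -⅓ - R/6)
1/(D(B(-4)) - 3813) = 1/(106 - 3813) = 1/(-3707) = -1/3707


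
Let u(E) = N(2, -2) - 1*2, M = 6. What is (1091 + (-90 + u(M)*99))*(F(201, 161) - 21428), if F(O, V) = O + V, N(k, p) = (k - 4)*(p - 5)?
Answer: -46113474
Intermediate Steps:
N(k, p) = (-5 + p)*(-4 + k) (N(k, p) = (-4 + k)*(-5 + p) = (-5 + p)*(-4 + k))
u(E) = 12 (u(E) = (20 - 5*2 - 4*(-2) + 2*(-2)) - 1*2 = (20 - 10 + 8 - 4) - 2 = 14 - 2 = 12)
(1091 + (-90 + u(M)*99))*(F(201, 161) - 21428) = (1091 + (-90 + 12*99))*((201 + 161) - 21428) = (1091 + (-90 + 1188))*(362 - 21428) = (1091 + 1098)*(-21066) = 2189*(-21066) = -46113474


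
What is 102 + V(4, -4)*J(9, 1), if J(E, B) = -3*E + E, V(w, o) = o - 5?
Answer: 264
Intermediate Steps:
V(w, o) = -5 + o
J(E, B) = -2*E
102 + V(4, -4)*J(9, 1) = 102 + (-5 - 4)*(-2*9) = 102 - 9*(-18) = 102 + 162 = 264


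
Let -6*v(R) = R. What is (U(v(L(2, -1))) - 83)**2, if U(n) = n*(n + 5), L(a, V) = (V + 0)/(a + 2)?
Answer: 2274049969/331776 ≈ 6854.2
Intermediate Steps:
L(a, V) = V/(2 + a)
v(R) = -R/6
U(n) = n*(5 + n)
(U(v(L(2, -1))) - 83)**2 = ((-(-1)/(6*(2 + 2)))*(5 - (-1)/(6*(2 + 2))) - 83)**2 = ((-(-1)/(6*4))*(5 - (-1)/(6*4)) - 83)**2 = ((-1/6*(-1/4))*(5 - 1/6*(-1/4)) - 83)**2 = ((5 + 1/24)/24 - 83)**2 = ((1/24)*(121/24) - 83)**2 = (121/576 - 83)**2 = (-47687/576)**2 = 2274049969/331776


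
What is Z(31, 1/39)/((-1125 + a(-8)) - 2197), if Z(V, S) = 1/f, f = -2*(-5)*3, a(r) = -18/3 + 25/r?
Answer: -4/399735 ≈ -1.0007e-5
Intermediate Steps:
a(r) = -6 + 25/r (a(r) = -18*⅓ + 25/r = -6 + 25/r)
f = 30 (f = 10*3 = 30)
Z(V, S) = 1/30
Z(31, 1/39)/((-1125 + a(-8)) - 2197) = 1/(30*((-1125 + (-6 + 25/(-8))) - 2197)) = 1/(30*((-1125 + (-6 + 25*(-⅛))) - 2197)) = 1/(30*((-1125 + (-6 - 25/8)) - 2197)) = 1/(30*((-1125 - 73/8) - 2197)) = 1/(30*(-9073/8 - 2197)) = 1/(30*(-26649/8)) = (1/30)*(-8/26649) = -4/399735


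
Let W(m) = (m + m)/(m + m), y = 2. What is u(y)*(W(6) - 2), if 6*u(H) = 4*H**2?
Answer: -8/3 ≈ -2.6667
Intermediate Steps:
u(H) = 2*H**2/3 (u(H) = (4*H**2)/6 = 2*H**2/3)
W(m) = 1 (W(m) = (2*m)/((2*m)) = (2*m)*(1/(2*m)) = 1)
u(y)*(W(6) - 2) = ((2/3)*2**2)*(1 - 2) = ((2/3)*4)*(-1) = (8/3)*(-1) = -8/3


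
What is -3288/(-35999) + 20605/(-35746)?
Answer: -624226547/1286820254 ≈ -0.48509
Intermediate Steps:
-3288/(-35999) + 20605/(-35746) = -3288*(-1/35999) + 20605*(-1/35746) = 3288/35999 - 20605/35746 = -624226547/1286820254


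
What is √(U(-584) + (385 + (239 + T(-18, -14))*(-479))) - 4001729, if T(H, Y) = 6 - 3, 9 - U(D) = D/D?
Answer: -4001729 + 5*I*√4621 ≈ -4.0017e+6 + 339.89*I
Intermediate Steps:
U(D) = 8 (U(D) = 9 - D/D = 9 - 1*1 = 9 - 1 = 8)
T(H, Y) = 3
√(U(-584) + (385 + (239 + T(-18, -14))*(-479))) - 4001729 = √(8 + (385 + (239 + 3)*(-479))) - 4001729 = √(8 + (385 + 242*(-479))) - 4001729 = √(8 + (385 - 115918)) - 4001729 = √(8 - 115533) - 4001729 = √(-115525) - 4001729 = 5*I*√4621 - 4001729 = -4001729 + 5*I*√4621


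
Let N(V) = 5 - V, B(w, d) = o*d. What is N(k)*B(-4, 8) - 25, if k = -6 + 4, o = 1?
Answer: 31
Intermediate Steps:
B(w, d) = d (B(w, d) = 1*d = d)
k = -2
N(k)*B(-4, 8) - 25 = (5 - 1*(-2))*8 - 25 = (5 + 2)*8 - 25 = 7*8 - 25 = 56 - 25 = 31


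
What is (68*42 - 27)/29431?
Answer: 2829/29431 ≈ 0.096123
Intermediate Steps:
(68*42 - 27)/29431 = (2856 - 27)*(1/29431) = 2829*(1/29431) = 2829/29431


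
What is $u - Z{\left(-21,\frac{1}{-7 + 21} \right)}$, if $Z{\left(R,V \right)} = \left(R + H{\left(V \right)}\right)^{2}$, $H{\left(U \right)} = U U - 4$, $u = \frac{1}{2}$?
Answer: $- \frac{23980993}{38416} \approx -624.25$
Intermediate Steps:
$u = \frac{1}{2} \approx 0.5$
$H{\left(U \right)} = -4 + U^{2}$ ($H{\left(U \right)} = U^{2} - 4 = -4 + U^{2}$)
$Z{\left(R,V \right)} = \left(-4 + R + V^{2}\right)^{2}$ ($Z{\left(R,V \right)} = \left(R + \left(-4 + V^{2}\right)\right)^{2} = \left(-4 + R + V^{2}\right)^{2}$)
$u - Z{\left(-21,\frac{1}{-7 + 21} \right)} = \frac{1}{2} - \left(-4 - 21 + \left(\frac{1}{-7 + 21}\right)^{2}\right)^{2} = \frac{1}{2} - \left(-4 - 21 + \left(\frac{1}{14}\right)^{2}\right)^{2} = \frac{1}{2} - \left(-4 - 21 + \frac{1}{196}\right)^{2} = \frac{1}{2} - \left(- \frac{4899}{196}\right)^{2} = \frac{1}{2} - \frac{24000201}{38416} = - \frac{23980993}{38416}$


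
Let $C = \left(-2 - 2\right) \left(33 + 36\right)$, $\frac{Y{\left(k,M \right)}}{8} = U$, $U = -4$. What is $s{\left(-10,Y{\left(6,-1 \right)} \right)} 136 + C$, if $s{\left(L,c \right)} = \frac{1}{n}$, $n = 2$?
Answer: $-208$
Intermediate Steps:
$Y{\left(k,M \right)} = -32$ ($Y{\left(k,M \right)} = 8 \left(-4\right) = -32$)
$C = -276$ ($C = \left(-2 + \left(-2 + 0\right)\right) 69 = \left(-2 - 2\right) 69 = \left(-4\right) 69 = -276$)
$s{\left(L,c \right)} = \frac{1}{2}$
$s{\left(-10,Y{\left(6,-1 \right)} \right)} 136 + C = \frac{1}{2} \cdot 136 - 276 = 68 - 276 = -208$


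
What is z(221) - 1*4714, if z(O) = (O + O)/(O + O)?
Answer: -4713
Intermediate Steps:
z(O) = 1 (z(O) = (2*O)/((2*O)) = (2*O)*(1/(2*O)) = 1)
z(221) - 1*4714 = 1 - 1*4714 = 1 - 4714 = -4713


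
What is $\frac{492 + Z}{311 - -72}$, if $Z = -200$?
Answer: $\frac{292}{383} \approx 0.7624$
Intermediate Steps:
$\frac{492 + Z}{311 - -72} = \frac{492 - 200}{311 - -72} = \frac{292}{311 + \left(-9 + 81\right)} = \frac{292}{311 + 72} = \frac{292}{383}$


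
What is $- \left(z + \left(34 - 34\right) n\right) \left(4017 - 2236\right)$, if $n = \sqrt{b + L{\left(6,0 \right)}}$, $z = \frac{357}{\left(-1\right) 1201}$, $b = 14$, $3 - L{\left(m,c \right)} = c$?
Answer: $\frac{635817}{1201} \approx 529.41$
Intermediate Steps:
$L{\left(m,c \right)} = 3 - c$
$z = - \frac{357}{1201}$ ($z = \frac{357}{-1201} = 357 \left(- \frac{1}{1201}\right) = - \frac{357}{1201} \approx -0.29725$)
$n = \sqrt{17}$ ($n = \sqrt{14 + \left(3 - 0\right)} = \sqrt{14 + \left(3 + 0\right)} = \sqrt{14 + 3} = \sqrt{17} \approx 4.1231$)
$- \left(z + \left(34 - 34\right) n\right) \left(4017 - 2236\right) = - \left(- \frac{357}{1201} + \left(34 - 34\right) \sqrt{17}\right) \left(4017 - 2236\right) = - \left(- \frac{357}{1201} + 0 \sqrt{17}\right) 1781 = - \left(- \frac{357}{1201} + 0\right) 1781 = - \frac{\left(-357\right) 1781}{1201} = \left(-1\right) \left(- \frac{635817}{1201}\right) = \frac{635817}{1201}$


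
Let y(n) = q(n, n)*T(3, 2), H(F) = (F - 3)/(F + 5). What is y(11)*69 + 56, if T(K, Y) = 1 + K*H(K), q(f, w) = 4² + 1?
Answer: 1229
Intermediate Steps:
H(F) = (-3 + F)/(5 + F)
q(f, w) = 17 (q(f, w) = 16 + 1 = 17)
T(K, Y) = 1 + K*(-3 + K)/(5 + K) (T(K, Y) = 1 + K*((-3 + K)/(5 + K)) = 1 + K*(-3 + K)/(5 + K))
y(n) = 17 (y(n) = 17*((5 + 3 + 3*(-3 + 3))/(5 + 3)) = 17*((5 + 3 + 3*0)/8) = 17*((5 + 3 + 0)/8) = 17*((⅛)*8) = 17*1 = 17)
y(11)*69 + 56 = 17*69 + 56 = 1173 + 56 = 1229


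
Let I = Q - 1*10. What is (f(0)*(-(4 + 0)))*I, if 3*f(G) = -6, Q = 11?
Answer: 8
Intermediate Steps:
I = 1 (I = 11 - 1*10 = 11 - 10 = 1)
f(G) = -2 (f(G) = (⅓)*(-6) = -2)
(f(0)*(-(4 + 0)))*I = -(-2)*(4 + 0)*1 = -(-2)*4*1 = -2*(-4)*1 = 8*1 = 8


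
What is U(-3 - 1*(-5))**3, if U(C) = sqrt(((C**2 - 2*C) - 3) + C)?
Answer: -I ≈ -1.0*I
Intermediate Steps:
U(C) = sqrt(-3 + C**2 - C) (U(C) = sqrt((-3 + C**2 - 2*C) + C) = sqrt(-3 + C**2 - C))
U(-3 - 1*(-5))**3 = (sqrt(-3 + (-3 - 1*(-5))**2 - (-3 - 1*(-5))))**3 = (sqrt(-3 + (-3 + 5)**2 - (-3 + 5)))**3 = (sqrt(-3 + 2**2 - 1*2))**3 = (sqrt(-3 + 4 - 2))**3 = (sqrt(-1))**3 = I**3 = -I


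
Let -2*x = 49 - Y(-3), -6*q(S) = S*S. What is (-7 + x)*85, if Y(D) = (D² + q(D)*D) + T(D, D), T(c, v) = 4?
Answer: -7735/4 ≈ -1933.8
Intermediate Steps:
q(S) = -S²/6 (q(S) = -S*S/6 = -S²/6)
Y(D) = 4 + D² - D³/6 (Y(D) = (D² + (-D²/6)*D) + 4 = (D² - D³/6) + 4 = 4 + D² - D³/6)
x = -63/4 (x = -(49 - (4 + (-3)² - ⅙*(-3)³))/2 = -(49 - (4 + 9 - ⅙*(-27)))/2 = -(49 - (4 + 9 + 9/2))/2 = -(49 - 1*35/2)/2 = -(49 - 35/2)/2 = -½*63/2 = -63/4 ≈ -15.750)
(-7 + x)*85 = (-7 - 63/4)*85 = -91/4*85 = -7735/4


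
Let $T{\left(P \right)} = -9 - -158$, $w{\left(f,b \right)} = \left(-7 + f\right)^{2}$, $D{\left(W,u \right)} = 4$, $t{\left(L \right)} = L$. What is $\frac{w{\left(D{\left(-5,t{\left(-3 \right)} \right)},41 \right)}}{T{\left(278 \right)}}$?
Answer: $\frac{9}{149} \approx 0.060403$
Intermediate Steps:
$T{\left(P \right)} = 149$ ($T{\left(P \right)} = -9 + 158 = 149$)
$\frac{w{\left(D{\left(-5,t{\left(-3 \right)} \right)},41 \right)}}{T{\left(278 \right)}} = \frac{\left(-7 + 4\right)^{2}}{149} = \left(-3\right)^{2} \cdot \frac{1}{149} = 9 \cdot \frac{1}{149} = \frac{9}{149}$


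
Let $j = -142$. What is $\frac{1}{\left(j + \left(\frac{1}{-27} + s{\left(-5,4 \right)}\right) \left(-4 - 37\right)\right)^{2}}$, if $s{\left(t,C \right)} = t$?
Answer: $\frac{729}{3034564} \approx 0.00024023$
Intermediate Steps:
$\frac{1}{\left(j + \left(\frac{1}{-27} + s{\left(-5,4 \right)}\right) \left(-4 - 37\right)\right)^{2}} = \frac{1}{\left(-142 + \left(\frac{1}{-27} - 5\right) \left(-4 - 37\right)\right)^{2}} = \frac{1}{\left(-142 + \left(- \frac{1}{27} - 5\right) \left(-41\right)\right)^{2}} = \frac{1}{\left(-142 - - \frac{5576}{27}\right)^{2}} = \frac{1}{\left(-142 + \frac{5576}{27}\right)^{2}} = \frac{1}{\left(\frac{1742}{27}\right)^{2}} = \frac{1}{\frac{3034564}{729}} = \frac{729}{3034564}$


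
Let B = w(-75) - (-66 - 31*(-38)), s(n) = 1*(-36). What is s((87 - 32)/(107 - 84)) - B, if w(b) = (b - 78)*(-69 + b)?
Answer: -20956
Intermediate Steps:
w(b) = (-78 + b)*(-69 + b)
s(n) = -36
B = 20920 (B = (5382 + (-75)**2 - 147*(-75)) - (-66 - 31*(-38)) = (5382 + 5625 + 11025) - (-66 + 1178) = 22032 - 1*1112 = 22032 - 1112 = 20920)
s((87 - 32)/(107 - 84)) - B = -36 - 1*20920 = -36 - 20920 = -20956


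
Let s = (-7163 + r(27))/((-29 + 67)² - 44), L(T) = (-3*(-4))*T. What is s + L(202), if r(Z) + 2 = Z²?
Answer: 846791/350 ≈ 2419.4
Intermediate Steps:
r(Z) = -2 + Z²
L(T) = 12*T
s = -1609/350 (s = (-7163 + (-2 + 27²))/((-29 + 67)² - 44) = (-7163 + (-2 + 729))/(38² - 44) = (-7163 + 727)/(1444 - 44) = -6436/1400 = -6436*1/1400 = -1609/350 ≈ -4.5971)
s + L(202) = -1609/350 + 12*202 = -1609/350 + 2424 = 846791/350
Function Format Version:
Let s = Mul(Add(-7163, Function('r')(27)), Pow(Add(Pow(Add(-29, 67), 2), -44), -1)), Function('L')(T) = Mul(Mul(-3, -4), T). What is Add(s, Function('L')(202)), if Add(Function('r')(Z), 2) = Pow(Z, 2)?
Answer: Rational(846791, 350) ≈ 2419.4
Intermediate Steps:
Function('r')(Z) = Add(-2, Pow(Z, 2))
Function('L')(T) = Mul(12, T)
s = Rational(-1609, 350) (s = Mul(Add(-7163, Add(-2, Pow(27, 2))), Pow(Add(Pow(Add(-29, 67), 2), -44), -1)) = Mul(Add(-7163, Add(-2, 729)), Pow(Add(Pow(38, 2), -44), -1)) = Mul(Add(-7163, 727), Pow(Add(1444, -44), -1)) = Mul(-6436, Pow(1400, -1)) = Mul(-6436, Rational(1, 1400)) = Rational(-1609, 350) ≈ -4.5971)
Add(s, Function('L')(202)) = Add(Rational(-1609, 350), Mul(12, 202)) = Add(Rational(-1609, 350), 2424) = Rational(846791, 350)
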